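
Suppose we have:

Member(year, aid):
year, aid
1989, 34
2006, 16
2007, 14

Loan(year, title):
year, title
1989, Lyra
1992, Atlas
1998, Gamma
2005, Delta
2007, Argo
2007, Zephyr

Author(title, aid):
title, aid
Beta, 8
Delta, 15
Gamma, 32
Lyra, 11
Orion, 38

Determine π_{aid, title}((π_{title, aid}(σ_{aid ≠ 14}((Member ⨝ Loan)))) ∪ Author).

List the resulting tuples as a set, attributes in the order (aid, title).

Member ⋈ Loan (natural join on year): {(1989, 34, Lyra), (2007, 14, Argo), (2007, 14, Zephyr)}
Filtering on aid ≠ 14 leaves {(1989, 34, Lyra)}.
π[title, aid]: project onto (title, aid) → {(Lyra, 34)}
Set union of the two operands is {(Beta, 8), (Delta, 15), (Gamma, 32), (Lyra, 11), (Lyra, 34), (Orion, 38)}.
π[aid, title]: project onto (aid, title) → {(11, Lyra), (15, Delta), (32, Gamma), (34, Lyra), (38, Orion), (8, Beta)}

{(11, Lyra), (15, Delta), (32, Gamma), (34, Lyra), (38, Orion), (8, Beta)}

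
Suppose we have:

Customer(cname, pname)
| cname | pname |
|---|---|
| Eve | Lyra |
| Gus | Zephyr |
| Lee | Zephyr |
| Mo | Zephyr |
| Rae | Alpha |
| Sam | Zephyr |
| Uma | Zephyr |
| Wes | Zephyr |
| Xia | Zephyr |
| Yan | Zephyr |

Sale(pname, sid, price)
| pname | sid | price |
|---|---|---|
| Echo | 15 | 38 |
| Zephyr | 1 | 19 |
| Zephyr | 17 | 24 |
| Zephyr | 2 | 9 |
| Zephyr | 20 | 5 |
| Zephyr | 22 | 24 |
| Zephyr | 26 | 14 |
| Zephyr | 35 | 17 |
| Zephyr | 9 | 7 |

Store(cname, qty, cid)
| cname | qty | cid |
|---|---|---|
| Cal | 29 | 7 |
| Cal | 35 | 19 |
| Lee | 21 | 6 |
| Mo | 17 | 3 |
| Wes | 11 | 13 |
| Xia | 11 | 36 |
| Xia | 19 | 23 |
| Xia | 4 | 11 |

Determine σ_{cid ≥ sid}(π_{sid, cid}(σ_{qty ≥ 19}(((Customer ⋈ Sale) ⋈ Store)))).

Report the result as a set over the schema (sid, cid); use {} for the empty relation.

{(1, 23), (1, 6), (17, 23), (2, 23), (2, 6), (20, 23), (22, 23), (9, 23)}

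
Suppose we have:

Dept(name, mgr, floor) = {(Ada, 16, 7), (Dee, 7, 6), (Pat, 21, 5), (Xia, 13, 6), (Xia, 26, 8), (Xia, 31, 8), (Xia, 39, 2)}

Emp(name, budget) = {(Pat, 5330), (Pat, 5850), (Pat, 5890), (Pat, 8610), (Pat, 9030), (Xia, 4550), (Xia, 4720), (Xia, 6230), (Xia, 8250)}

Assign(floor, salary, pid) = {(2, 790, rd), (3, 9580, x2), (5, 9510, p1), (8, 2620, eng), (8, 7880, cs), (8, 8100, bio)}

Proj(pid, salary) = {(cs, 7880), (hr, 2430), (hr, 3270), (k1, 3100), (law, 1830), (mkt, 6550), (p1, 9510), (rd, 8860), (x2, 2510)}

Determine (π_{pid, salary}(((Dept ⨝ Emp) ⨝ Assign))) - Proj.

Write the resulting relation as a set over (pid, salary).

Dept ⋈ Emp (natural join on name): {(Pat, 21, 5, 5330), (Pat, 21, 5, 5850), (Pat, 21, 5, 5890), (Pat, 21, 5, 8610), (Pat, 21, 5, 9030), (Xia, 13, 6, 4550), (Xia, 13, 6, 4720), (Xia, 13, 6, 6230), (Xia, 13, 6, 8250), (Xia, 26, 8, 4550), (Xia, 26, 8, 4720), (Xia, 26, 8, 6230), (Xia, 26, 8, 8250), (Xia, 31, 8, 4550), (Xia, 31, 8, 4720), (Xia, 31, 8, 6230), (Xia, 31, 8, 8250), (Xia, 39, 2, 4550), (Xia, 39, 2, 4720), (Xia, 39, 2, 6230), (Xia, 39, 2, 8250)}
(Dept ⨝ Emp) ⋈ Assign (natural join on floor): {(Pat, 21, 5, 5330, 9510, p1), (Pat, 21, 5, 5850, 9510, p1), (Pat, 21, 5, 5890, 9510, p1), (Pat, 21, 5, 8610, 9510, p1), (Pat, 21, 5, 9030, 9510, p1), (Xia, 26, 8, 4550, 2620, eng), (Xia, 26, 8, 4550, 7880, cs), (Xia, 26, 8, 4550, 8100, bio), (Xia, 26, 8, 4720, 2620, eng), (Xia, 26, 8, 4720, 7880, cs), (Xia, 26, 8, 4720, 8100, bio), (Xia, 26, 8, 6230, 2620, eng), (Xia, 26, 8, 6230, 7880, cs), (Xia, 26, 8, 6230, 8100, bio), (Xia, 26, 8, 8250, 2620, eng), (Xia, 26, 8, 8250, 7880, cs), (Xia, 26, 8, 8250, 8100, bio), (Xia, 31, 8, 4550, 2620, eng), (Xia, 31, 8, 4550, 7880, cs), (Xia, 31, 8, 4550, 8100, bio), (Xia, 31, 8, 4720, 2620, eng), (Xia, 31, 8, 4720, 7880, cs), (Xia, 31, 8, 4720, 8100, bio), (Xia, 31, 8, 6230, 2620, eng), (Xia, 31, 8, 6230, 7880, cs), (Xia, 31, 8, 6230, 8100, bio), (Xia, 31, 8, 8250, 2620, eng), (Xia, 31, 8, 8250, 7880, cs), (Xia, 31, 8, 8250, 8100, bio), (Xia, 39, 2, 4550, 790, rd), (Xia, 39, 2, 4720, 790, rd), (Xia, 39, 2, 6230, 790, rd), (Xia, 39, 2, 8250, 790, rd)}
π[pid, salary]: project onto (pid, salary) (28 duplicate(s) eliminated) → {(bio, 8100), (cs, 7880), (eng, 2620), (p1, 9510), (rd, 790)}
Set difference of the two operands is {(bio, 8100), (eng, 2620), (rd, 790)}.

{(bio, 8100), (eng, 2620), (rd, 790)}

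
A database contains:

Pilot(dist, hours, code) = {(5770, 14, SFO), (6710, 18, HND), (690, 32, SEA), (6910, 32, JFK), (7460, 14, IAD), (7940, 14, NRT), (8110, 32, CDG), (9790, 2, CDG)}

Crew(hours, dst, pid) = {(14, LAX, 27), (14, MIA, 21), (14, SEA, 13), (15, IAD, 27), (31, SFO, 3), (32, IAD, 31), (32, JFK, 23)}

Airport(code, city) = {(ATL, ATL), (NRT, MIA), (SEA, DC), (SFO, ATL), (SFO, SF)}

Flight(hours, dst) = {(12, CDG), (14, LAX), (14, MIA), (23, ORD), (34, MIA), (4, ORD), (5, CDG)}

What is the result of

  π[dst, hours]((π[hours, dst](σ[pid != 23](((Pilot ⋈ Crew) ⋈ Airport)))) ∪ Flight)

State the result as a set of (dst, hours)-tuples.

{(CDG, 12), (CDG, 5), (IAD, 32), (LAX, 14), (MIA, 14), (MIA, 34), (ORD, 23), (ORD, 4), (SEA, 14)}

Natural join on hours: {(5770, 14, SFO, LAX, 27), (5770, 14, SFO, MIA, 21), (5770, 14, SFO, SEA, 13), (690, 32, SEA, IAD, 31), (690, 32, SEA, JFK, 23), (6910, 32, JFK, IAD, 31), (6910, 32, JFK, JFK, 23), (7460, 14, IAD, LAX, 27), (7460, 14, IAD, MIA, 21), (7460, 14, IAD, SEA, 13), (7940, 14, NRT, LAX, 27), (7940, 14, NRT, MIA, 21), (7940, 14, NRT, SEA, 13), (8110, 32, CDG, IAD, 31), (8110, 32, CDG, JFK, 23)}
Natural join on code: {(5770, 14, SFO, LAX, 27, ATL), (5770, 14, SFO, LAX, 27, SF), (5770, 14, SFO, MIA, 21, ATL), (5770, 14, SFO, MIA, 21, SF), (5770, 14, SFO, SEA, 13, ATL), (5770, 14, SFO, SEA, 13, SF), (690, 32, SEA, IAD, 31, DC), (690, 32, SEA, JFK, 23, DC), (7940, 14, NRT, LAX, 27, MIA), (7940, 14, NRT, MIA, 21, MIA), (7940, 14, NRT, SEA, 13, MIA)}
Selection pid != 23: {(5770, 14, SFO, LAX, 27, ATL), (5770, 14, SFO, LAX, 27, SF), (5770, 14, SFO, MIA, 21, ATL), (5770, 14, SFO, MIA, 21, SF), (5770, 14, SFO, SEA, 13, ATL), (5770, 14, SFO, SEA, 13, SF), (690, 32, SEA, IAD, 31, DC), (7940, 14, NRT, LAX, 27, MIA), (7940, 14, NRT, MIA, 21, MIA), (7940, 14, NRT, SEA, 13, MIA)}
π[hours, dst]: project onto (hours, dst) (6 duplicate(s) eliminated) → {(14, LAX), (14, MIA), (14, SEA), (32, IAD)}
Union: {(14, LAX), (14, MIA), (14, SEA), (32, IAD)} with {(12, CDG), (14, LAX), (14, MIA), (23, ORD), (34, MIA), (4, ORD), (5, CDG)} → {(12, CDG), (14, LAX), (14, MIA), (14, SEA), (23, ORD), (32, IAD), (34, MIA), (4, ORD), (5, CDG)}
π[dst, hours]: project onto (dst, hours) → {(CDG, 12), (CDG, 5), (IAD, 32), (LAX, 14), (MIA, 14), (MIA, 34), (ORD, 23), (ORD, 4), (SEA, 14)}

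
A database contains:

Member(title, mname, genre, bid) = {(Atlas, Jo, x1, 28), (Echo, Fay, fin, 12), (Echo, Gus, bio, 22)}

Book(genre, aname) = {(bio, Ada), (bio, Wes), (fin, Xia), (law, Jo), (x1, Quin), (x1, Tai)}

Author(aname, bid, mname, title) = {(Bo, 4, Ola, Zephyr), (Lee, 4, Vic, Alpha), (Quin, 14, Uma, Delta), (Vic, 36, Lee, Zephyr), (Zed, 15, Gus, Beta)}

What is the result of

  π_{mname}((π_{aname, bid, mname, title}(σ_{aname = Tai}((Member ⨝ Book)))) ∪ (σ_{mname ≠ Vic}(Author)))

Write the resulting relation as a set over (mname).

Joining Member and Book on genre yields {(Atlas, Jo, x1, 28, Quin), (Atlas, Jo, x1, 28, Tai), (Echo, Fay, fin, 12, Xia), (Echo, Gus, bio, 22, Ada), (Echo, Gus, bio, 22, Wes)}.
Filtering on aname = Tai leaves {(Atlas, Jo, x1, 28, Tai)}.
π_{aname, bid, mname, title} gives {(Tai, 28, Jo, Atlas)}.
Filtering on mname ≠ Vic leaves {(Bo, 4, Ola, Zephyr), (Quin, 14, Uma, Delta), (Vic, 36, Lee, Zephyr), (Zed, 15, Gus, Beta)}.
Union: {(Tai, 28, Jo, Atlas)} with {(Bo, 4, Ola, Zephyr), (Quin, 14, Uma, Delta), (Vic, 36, Lee, Zephyr), (Zed, 15, Gus, Beta)} → {(Bo, 4, Ola, Zephyr), (Quin, 14, Uma, Delta), (Tai, 28, Jo, Atlas), (Vic, 36, Lee, Zephyr), (Zed, 15, Gus, Beta)}
π_{mname} gives {Gus, Jo, Lee, Ola, Uma}.

{Gus, Jo, Lee, Ola, Uma}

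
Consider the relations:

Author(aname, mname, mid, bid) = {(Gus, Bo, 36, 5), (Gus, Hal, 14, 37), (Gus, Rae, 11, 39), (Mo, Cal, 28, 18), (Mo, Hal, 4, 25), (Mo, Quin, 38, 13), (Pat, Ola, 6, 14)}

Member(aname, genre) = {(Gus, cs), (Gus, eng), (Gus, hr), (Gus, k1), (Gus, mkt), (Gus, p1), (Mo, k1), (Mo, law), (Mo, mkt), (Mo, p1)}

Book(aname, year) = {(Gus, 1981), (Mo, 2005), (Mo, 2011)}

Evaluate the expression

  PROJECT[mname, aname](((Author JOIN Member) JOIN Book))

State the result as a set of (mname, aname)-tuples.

Author ⋈ Member (natural join on aname): {(Gus, Bo, 36, 5, cs), (Gus, Bo, 36, 5, eng), (Gus, Bo, 36, 5, hr), (Gus, Bo, 36, 5, k1), (Gus, Bo, 36, 5, mkt), (Gus, Bo, 36, 5, p1), (Gus, Hal, 14, 37, cs), (Gus, Hal, 14, 37, eng), (Gus, Hal, 14, 37, hr), (Gus, Hal, 14, 37, k1), (Gus, Hal, 14, 37, mkt), (Gus, Hal, 14, 37, p1), (Gus, Rae, 11, 39, cs), (Gus, Rae, 11, 39, eng), (Gus, Rae, 11, 39, hr), (Gus, Rae, 11, 39, k1), (Gus, Rae, 11, 39, mkt), (Gus, Rae, 11, 39, p1), (Mo, Cal, 28, 18, k1), (Mo, Cal, 28, 18, law), (Mo, Cal, 28, 18, mkt), (Mo, Cal, 28, 18, p1), (Mo, Hal, 4, 25, k1), (Mo, Hal, 4, 25, law), (Mo, Hal, 4, 25, mkt), (Mo, Hal, 4, 25, p1), (Mo, Quin, 38, 13, k1), (Mo, Quin, 38, 13, law), (Mo, Quin, 38, 13, mkt), (Mo, Quin, 38, 13, p1)}
(Author JOIN Member) ⋈ Book (natural join on aname): {(Gus, Bo, 36, 5, cs, 1981), (Gus, Bo, 36, 5, eng, 1981), (Gus, Bo, 36, 5, hr, 1981), (Gus, Bo, 36, 5, k1, 1981), (Gus, Bo, 36, 5, mkt, 1981), (Gus, Bo, 36, 5, p1, 1981), (Gus, Hal, 14, 37, cs, 1981), (Gus, Hal, 14, 37, eng, 1981), (Gus, Hal, 14, 37, hr, 1981), (Gus, Hal, 14, 37, k1, 1981), (Gus, Hal, 14, 37, mkt, 1981), (Gus, Hal, 14, 37, p1, 1981), (Gus, Rae, 11, 39, cs, 1981), (Gus, Rae, 11, 39, eng, 1981), (Gus, Rae, 11, 39, hr, 1981), (Gus, Rae, 11, 39, k1, 1981), (Gus, Rae, 11, 39, mkt, 1981), (Gus, Rae, 11, 39, p1, 1981), (Mo, Cal, 28, 18, k1, 2005), (Mo, Cal, 28, 18, k1, 2011), (Mo, Cal, 28, 18, law, 2005), (Mo, Cal, 28, 18, law, 2011), (Mo, Cal, 28, 18, mkt, 2005), (Mo, Cal, 28, 18, mkt, 2011), (Mo, Cal, 28, 18, p1, 2005), (Mo, Cal, 28, 18, p1, 2011), (Mo, Hal, 4, 25, k1, 2005), (Mo, Hal, 4, 25, k1, 2011), (Mo, Hal, 4, 25, law, 2005), (Mo, Hal, 4, 25, law, 2011), (Mo, Hal, 4, 25, mkt, 2005), (Mo, Hal, 4, 25, mkt, 2011), (Mo, Hal, 4, 25, p1, 2005), (Mo, Hal, 4, 25, p1, 2011), (Mo, Quin, 38, 13, k1, 2005), (Mo, Quin, 38, 13, k1, 2011), (Mo, Quin, 38, 13, law, 2005), (Mo, Quin, 38, 13, law, 2011), (Mo, Quin, 38, 13, mkt, 2005), (Mo, Quin, 38, 13, mkt, 2011), (Mo, Quin, 38, 13, p1, 2005), (Mo, Quin, 38, 13, p1, 2011)}
Projecting to mname, aname (36 duplicate(s) eliminated): {(Bo, Gus), (Cal, Mo), (Hal, Gus), (Hal, Mo), (Quin, Mo), (Rae, Gus)}

{(Bo, Gus), (Cal, Mo), (Hal, Gus), (Hal, Mo), (Quin, Mo), (Rae, Gus)}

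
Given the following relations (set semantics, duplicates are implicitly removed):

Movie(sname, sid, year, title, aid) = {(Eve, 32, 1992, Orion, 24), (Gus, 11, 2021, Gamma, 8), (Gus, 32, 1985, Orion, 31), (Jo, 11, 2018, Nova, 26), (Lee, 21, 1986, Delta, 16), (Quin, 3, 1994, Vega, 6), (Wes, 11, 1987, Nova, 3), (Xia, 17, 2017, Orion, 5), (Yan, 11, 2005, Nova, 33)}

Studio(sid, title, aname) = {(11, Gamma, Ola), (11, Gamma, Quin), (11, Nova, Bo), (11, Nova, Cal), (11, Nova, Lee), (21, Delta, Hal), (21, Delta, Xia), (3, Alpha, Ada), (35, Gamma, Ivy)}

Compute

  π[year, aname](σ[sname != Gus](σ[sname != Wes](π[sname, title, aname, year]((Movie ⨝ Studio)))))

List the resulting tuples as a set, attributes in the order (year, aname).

Joining Movie and Studio on sid, title yields {(Gus, 11, 2021, Gamma, 8, Ola), (Gus, 11, 2021, Gamma, 8, Quin), (Jo, 11, 2018, Nova, 26, Bo), (Jo, 11, 2018, Nova, 26, Cal), (Jo, 11, 2018, Nova, 26, Lee), (Lee, 21, 1986, Delta, 16, Hal), (Lee, 21, 1986, Delta, 16, Xia), (Wes, 11, 1987, Nova, 3, Bo), (Wes, 11, 1987, Nova, 3, Cal), (Wes, 11, 1987, Nova, 3, Lee), (Yan, 11, 2005, Nova, 33, Bo), (Yan, 11, 2005, Nova, 33, Cal), (Yan, 11, 2005, Nova, 33, Lee)}.
Projecting to sname, title, aname, year: {(Gus, Gamma, Ola, 2021), (Gus, Gamma, Quin, 2021), (Jo, Nova, Bo, 2018), (Jo, Nova, Cal, 2018), (Jo, Nova, Lee, 2018), (Lee, Delta, Hal, 1986), (Lee, Delta, Xia, 1986), (Wes, Nova, Bo, 1987), (Wes, Nova, Cal, 1987), (Wes, Nova, Lee, 1987), (Yan, Nova, Bo, 2005), (Yan, Nova, Cal, 2005), (Yan, Nova, Lee, 2005)}
Selection sname != Wes: {(Gus, Gamma, Ola, 2021), (Gus, Gamma, Quin, 2021), (Jo, Nova, Bo, 2018), (Jo, Nova, Cal, 2018), (Jo, Nova, Lee, 2018), (Lee, Delta, Hal, 1986), (Lee, Delta, Xia, 1986), (Yan, Nova, Bo, 2005), (Yan, Nova, Cal, 2005), (Yan, Nova, Lee, 2005)}
Selection sname != Gus: {(Jo, Nova, Bo, 2018), (Jo, Nova, Cal, 2018), (Jo, Nova, Lee, 2018), (Lee, Delta, Hal, 1986), (Lee, Delta, Xia, 1986), (Yan, Nova, Bo, 2005), (Yan, Nova, Cal, 2005), (Yan, Nova, Lee, 2005)}
Projecting to year, aname: {(1986, Hal), (1986, Xia), (2005, Bo), (2005, Cal), (2005, Lee), (2018, Bo), (2018, Cal), (2018, Lee)}

{(1986, Hal), (1986, Xia), (2005, Bo), (2005, Cal), (2005, Lee), (2018, Bo), (2018, Cal), (2018, Lee)}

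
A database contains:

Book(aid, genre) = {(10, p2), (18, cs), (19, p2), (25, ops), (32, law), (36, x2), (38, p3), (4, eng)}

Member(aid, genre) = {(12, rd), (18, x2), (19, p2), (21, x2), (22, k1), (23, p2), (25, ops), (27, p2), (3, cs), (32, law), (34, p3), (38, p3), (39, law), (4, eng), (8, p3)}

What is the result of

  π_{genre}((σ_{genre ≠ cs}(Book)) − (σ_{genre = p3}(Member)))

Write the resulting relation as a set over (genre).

σ[genre ≠ cs]: keep tuples satisfying genre ≠ cs → {(10, p2), (19, p2), (25, ops), (32, law), (36, x2), (38, p3), (4, eng)}
σ[genre = p3]: keep tuples satisfying genre = p3 → {(34, p3), (38, p3), (8, p3)}
Taking the difference: {(10, p2), (19, p2), (25, ops), (32, law), (36, x2), (4, eng)}
π[genre]: project onto (genre) (1 duplicate(s) eliminated) → {eng, law, ops, p2, x2}

{eng, law, ops, p2, x2}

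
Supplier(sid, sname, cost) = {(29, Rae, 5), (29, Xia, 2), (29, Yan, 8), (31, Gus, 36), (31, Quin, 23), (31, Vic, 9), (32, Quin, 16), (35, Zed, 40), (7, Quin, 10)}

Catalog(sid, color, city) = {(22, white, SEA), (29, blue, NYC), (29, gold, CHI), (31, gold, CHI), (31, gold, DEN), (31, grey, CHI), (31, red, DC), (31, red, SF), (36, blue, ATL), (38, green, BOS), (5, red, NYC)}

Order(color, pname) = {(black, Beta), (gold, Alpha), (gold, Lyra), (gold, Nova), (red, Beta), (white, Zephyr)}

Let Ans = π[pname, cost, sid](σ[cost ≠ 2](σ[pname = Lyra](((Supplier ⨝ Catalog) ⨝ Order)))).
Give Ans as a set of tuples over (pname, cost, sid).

Joining Supplier and Catalog on sid yields {(29, Rae, 5, blue, NYC), (29, Rae, 5, gold, CHI), (29, Xia, 2, blue, NYC), (29, Xia, 2, gold, CHI), (29, Yan, 8, blue, NYC), (29, Yan, 8, gold, CHI), (31, Gus, 36, gold, CHI), (31, Gus, 36, gold, DEN), (31, Gus, 36, grey, CHI), (31, Gus, 36, red, DC), (31, Gus, 36, red, SF), (31, Quin, 23, gold, CHI), (31, Quin, 23, gold, DEN), (31, Quin, 23, grey, CHI), (31, Quin, 23, red, DC), (31, Quin, 23, red, SF), (31, Vic, 9, gold, CHI), (31, Vic, 9, gold, DEN), (31, Vic, 9, grey, CHI), (31, Vic, 9, red, DC), (31, Vic, 9, red, SF)}.
Joining (Supplier ⨝ Catalog) and Order on color yields {(29, Rae, 5, gold, CHI, Alpha), (29, Rae, 5, gold, CHI, Lyra), (29, Rae, 5, gold, CHI, Nova), (29, Xia, 2, gold, CHI, Alpha), (29, Xia, 2, gold, CHI, Lyra), (29, Xia, 2, gold, CHI, Nova), (29, Yan, 8, gold, CHI, Alpha), (29, Yan, 8, gold, CHI, Lyra), (29, Yan, 8, gold, CHI, Nova), (31, Gus, 36, gold, CHI, Alpha), (31, Gus, 36, gold, CHI, Lyra), (31, Gus, 36, gold, CHI, Nova), (31, Gus, 36, gold, DEN, Alpha), (31, Gus, 36, gold, DEN, Lyra), (31, Gus, 36, gold, DEN, Nova), (31, Gus, 36, red, DC, Beta), (31, Gus, 36, red, SF, Beta), (31, Quin, 23, gold, CHI, Alpha), (31, Quin, 23, gold, CHI, Lyra), (31, Quin, 23, gold, CHI, Nova), (31, Quin, 23, gold, DEN, Alpha), (31, Quin, 23, gold, DEN, Lyra), (31, Quin, 23, gold, DEN, Nova), (31, Quin, 23, red, DC, Beta), (31, Quin, 23, red, SF, Beta), (31, Vic, 9, gold, CHI, Alpha), (31, Vic, 9, gold, CHI, Lyra), (31, Vic, 9, gold, CHI, Nova), (31, Vic, 9, gold, DEN, Alpha), (31, Vic, 9, gold, DEN, Lyra), (31, Vic, 9, gold, DEN, Nova), (31, Vic, 9, red, DC, Beta), (31, Vic, 9, red, SF, Beta)}.
σ[pname = Lyra]: keep tuples satisfying pname = Lyra → {(29, Rae, 5, gold, CHI, Lyra), (29, Xia, 2, gold, CHI, Lyra), (29, Yan, 8, gold, CHI, Lyra), (31, Gus, 36, gold, CHI, Lyra), (31, Gus, 36, gold, DEN, Lyra), (31, Quin, 23, gold, CHI, Lyra), (31, Quin, 23, gold, DEN, Lyra), (31, Vic, 9, gold, CHI, Lyra), (31, Vic, 9, gold, DEN, Lyra)}
σ[cost ≠ 2]: keep tuples satisfying cost ≠ 2 → {(29, Rae, 5, gold, CHI, Lyra), (29, Yan, 8, gold, CHI, Lyra), (31, Gus, 36, gold, CHI, Lyra), (31, Gus, 36, gold, DEN, Lyra), (31, Quin, 23, gold, CHI, Lyra), (31, Quin, 23, gold, DEN, Lyra), (31, Vic, 9, gold, CHI, Lyra), (31, Vic, 9, gold, DEN, Lyra)}
π_{pname, cost, sid} gives {(Lyra, 23, 31), (Lyra, 36, 31), (Lyra, 5, 29), (Lyra, 8, 29), (Lyra, 9, 31)} (3 duplicate(s) eliminated).

{(Lyra, 23, 31), (Lyra, 36, 31), (Lyra, 5, 29), (Lyra, 8, 29), (Lyra, 9, 31)}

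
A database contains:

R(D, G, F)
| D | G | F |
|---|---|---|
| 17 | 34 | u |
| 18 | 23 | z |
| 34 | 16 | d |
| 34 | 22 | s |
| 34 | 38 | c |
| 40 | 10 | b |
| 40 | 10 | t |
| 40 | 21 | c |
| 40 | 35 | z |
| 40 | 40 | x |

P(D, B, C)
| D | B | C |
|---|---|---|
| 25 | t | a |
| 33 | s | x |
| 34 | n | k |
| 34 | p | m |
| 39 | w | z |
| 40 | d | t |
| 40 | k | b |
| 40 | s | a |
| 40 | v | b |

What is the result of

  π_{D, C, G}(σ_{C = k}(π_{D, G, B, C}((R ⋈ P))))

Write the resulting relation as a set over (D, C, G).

Joining R and P on D yields {(34, 16, d, n, k), (34, 16, d, p, m), (34, 22, s, n, k), (34, 22, s, p, m), (34, 38, c, n, k), (34, 38, c, p, m), (40, 10, b, d, t), (40, 10, b, k, b), (40, 10, b, s, a), (40, 10, b, v, b), (40, 10, t, d, t), (40, 10, t, k, b), (40, 10, t, s, a), (40, 10, t, v, b), (40, 21, c, d, t), (40, 21, c, k, b), (40, 21, c, s, a), (40, 21, c, v, b), (40, 35, z, d, t), (40, 35, z, k, b), (40, 35, z, s, a), (40, 35, z, v, b), (40, 40, x, d, t), (40, 40, x, k, b), (40, 40, x, s, a), (40, 40, x, v, b)}.
Keep only column(s) D, G, B, C (4 duplicate(s) eliminated): {(34, 16, n, k), (34, 16, p, m), (34, 22, n, k), (34, 22, p, m), (34, 38, n, k), (34, 38, p, m), (40, 10, d, t), (40, 10, k, b), (40, 10, s, a), (40, 10, v, b), (40, 21, d, t), (40, 21, k, b), (40, 21, s, a), (40, 21, v, b), (40, 35, d, t), (40, 35, k, b), (40, 35, s, a), (40, 35, v, b), (40, 40, d, t), (40, 40, k, b), (40, 40, s, a), (40, 40, v, b)}
Apply σ_{C = k}; surviving tuples: {(34, 16, n, k), (34, 22, n, k), (34, 38, n, k)}
Keep only column(s) D, C, G: {(34, k, 16), (34, k, 22), (34, k, 38)}

{(34, k, 16), (34, k, 22), (34, k, 38)}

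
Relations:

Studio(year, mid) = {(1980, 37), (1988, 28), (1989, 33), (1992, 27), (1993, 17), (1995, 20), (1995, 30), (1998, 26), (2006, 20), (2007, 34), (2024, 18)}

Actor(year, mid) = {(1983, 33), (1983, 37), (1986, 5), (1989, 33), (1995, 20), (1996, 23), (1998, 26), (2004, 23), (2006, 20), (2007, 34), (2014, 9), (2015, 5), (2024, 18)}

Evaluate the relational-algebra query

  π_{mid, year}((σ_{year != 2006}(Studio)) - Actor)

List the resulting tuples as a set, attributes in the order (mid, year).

{(17, 1993), (27, 1992), (28, 1988), (30, 1995), (37, 1980)}

Apply σ_{year != 2006}; surviving tuples: {(1980, 37), (1988, 28), (1989, 33), (1992, 27), (1993, 17), (1995, 20), (1995, 30), (1998, 26), (2007, 34), (2024, 18)}
Taking the difference: {(1980, 37), (1988, 28), (1992, 27), (1993, 17), (1995, 30)}
π_{mid, year} gives {(17, 1993), (27, 1992), (28, 1988), (30, 1995), (37, 1980)}.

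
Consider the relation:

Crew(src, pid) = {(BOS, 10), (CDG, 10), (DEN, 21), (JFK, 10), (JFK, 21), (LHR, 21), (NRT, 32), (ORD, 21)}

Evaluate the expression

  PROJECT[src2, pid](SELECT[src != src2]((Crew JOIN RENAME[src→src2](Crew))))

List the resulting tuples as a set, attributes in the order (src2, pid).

{(BOS, 10), (CDG, 10), (DEN, 21), (JFK, 10), (JFK, 21), (LHR, 21), (ORD, 21)}

ρ[src→src2]: schema becomes (src2, pid); tuples unchanged.
Natural join on pid: {(BOS, 10, BOS), (BOS, 10, CDG), (BOS, 10, JFK), (CDG, 10, BOS), (CDG, 10, CDG), (CDG, 10, JFK), (DEN, 21, DEN), (DEN, 21, JFK), (DEN, 21, LHR), (DEN, 21, ORD), (JFK, 10, BOS), (JFK, 10, CDG), (JFK, 10, JFK), (JFK, 21, DEN), (JFK, 21, JFK), (JFK, 21, LHR), (JFK, 21, ORD), (LHR, 21, DEN), (LHR, 21, JFK), (LHR, 21, LHR), (LHR, 21, ORD), (NRT, 32, NRT), (ORD, 21, DEN), (ORD, 21, JFK), (ORD, 21, LHR), (ORD, 21, ORD)}
Selection src != src2: {(BOS, 10, CDG), (BOS, 10, JFK), (CDG, 10, BOS), (CDG, 10, JFK), (DEN, 21, JFK), (DEN, 21, LHR), (DEN, 21, ORD), (JFK, 10, BOS), (JFK, 10, CDG), (JFK, 21, DEN), (JFK, 21, LHR), (JFK, 21, ORD), (LHR, 21, DEN), (LHR, 21, JFK), (LHR, 21, ORD), (ORD, 21, DEN), (ORD, 21, JFK), (ORD, 21, LHR)}
π[src2, pid]: project onto (src2, pid) (11 duplicate(s) eliminated) → {(BOS, 10), (CDG, 10), (DEN, 21), (JFK, 10), (JFK, 21), (LHR, 21), (ORD, 21)}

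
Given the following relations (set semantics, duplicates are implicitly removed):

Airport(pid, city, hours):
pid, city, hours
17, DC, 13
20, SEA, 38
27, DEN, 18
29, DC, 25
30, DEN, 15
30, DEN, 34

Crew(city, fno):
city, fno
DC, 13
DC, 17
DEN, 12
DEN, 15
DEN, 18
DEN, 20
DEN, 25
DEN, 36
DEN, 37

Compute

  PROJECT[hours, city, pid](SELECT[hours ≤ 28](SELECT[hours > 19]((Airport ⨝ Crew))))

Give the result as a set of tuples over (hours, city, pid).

{(25, DC, 29)}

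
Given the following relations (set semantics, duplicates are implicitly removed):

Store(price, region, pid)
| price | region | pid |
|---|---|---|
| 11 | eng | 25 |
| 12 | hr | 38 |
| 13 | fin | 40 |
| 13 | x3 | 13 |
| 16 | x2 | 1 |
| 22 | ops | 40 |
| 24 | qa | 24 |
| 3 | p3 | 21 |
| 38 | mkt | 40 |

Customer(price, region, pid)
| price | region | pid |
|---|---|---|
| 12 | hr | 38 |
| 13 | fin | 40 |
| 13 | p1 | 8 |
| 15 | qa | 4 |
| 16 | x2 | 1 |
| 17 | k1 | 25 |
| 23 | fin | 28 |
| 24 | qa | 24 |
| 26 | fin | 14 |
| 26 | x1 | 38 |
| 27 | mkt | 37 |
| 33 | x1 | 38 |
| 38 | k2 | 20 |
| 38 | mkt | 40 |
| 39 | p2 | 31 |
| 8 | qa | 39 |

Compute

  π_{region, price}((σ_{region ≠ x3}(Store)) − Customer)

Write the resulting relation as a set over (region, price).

σ[region ≠ x3]: keep tuples satisfying region ≠ x3 → {(11, eng, 25), (12, hr, 38), (13, fin, 40), (16, x2, 1), (22, ops, 40), (24, qa, 24), (3, p3, 21), (38, mkt, 40)}
Difference: {(11, eng, 25), (12, hr, 38), (13, fin, 40), (16, x2, 1), (22, ops, 40), (24, qa, 24), (3, p3, 21), (38, mkt, 40)} with {(12, hr, 38), (13, fin, 40), (13, p1, 8), (15, qa, 4), (16, x2, 1), (17, k1, 25), (23, fin, 28), (24, qa, 24), (26, fin, 14), (26, x1, 38), (27, mkt, 37), (33, x1, 38), (38, k2, 20), (38, mkt, 40), (39, p2, 31), (8, qa, 39)} → {(11, eng, 25), (22, ops, 40), (3, p3, 21)}
π_{region, price} gives {(eng, 11), (ops, 22), (p3, 3)}.

{(eng, 11), (ops, 22), (p3, 3)}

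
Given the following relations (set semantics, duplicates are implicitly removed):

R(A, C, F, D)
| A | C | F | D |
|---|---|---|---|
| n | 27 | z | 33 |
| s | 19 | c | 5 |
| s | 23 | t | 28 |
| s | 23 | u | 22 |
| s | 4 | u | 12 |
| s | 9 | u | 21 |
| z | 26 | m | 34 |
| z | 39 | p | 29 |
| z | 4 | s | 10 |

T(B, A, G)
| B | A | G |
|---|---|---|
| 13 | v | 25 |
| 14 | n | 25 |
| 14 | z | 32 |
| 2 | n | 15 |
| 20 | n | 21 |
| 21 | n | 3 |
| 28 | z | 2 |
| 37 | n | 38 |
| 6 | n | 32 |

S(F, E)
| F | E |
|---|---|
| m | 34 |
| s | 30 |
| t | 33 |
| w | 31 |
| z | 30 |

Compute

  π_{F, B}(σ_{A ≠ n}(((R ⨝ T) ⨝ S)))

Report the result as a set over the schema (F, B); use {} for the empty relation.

{(m, 14), (m, 28), (s, 14), (s, 28)}

Joining R and T on A yields {(n, 27, z, 33, 14, 25), (n, 27, z, 33, 2, 15), (n, 27, z, 33, 20, 21), (n, 27, z, 33, 21, 3), (n, 27, z, 33, 37, 38), (n, 27, z, 33, 6, 32), (z, 26, m, 34, 14, 32), (z, 26, m, 34, 28, 2), (z, 39, p, 29, 14, 32), (z, 39, p, 29, 28, 2), (z, 4, s, 10, 14, 32), (z, 4, s, 10, 28, 2)}.
Joining (R ⨝ T) and S on F yields {(n, 27, z, 33, 14, 25, 30), (n, 27, z, 33, 2, 15, 30), (n, 27, z, 33, 20, 21, 30), (n, 27, z, 33, 21, 3, 30), (n, 27, z, 33, 37, 38, 30), (n, 27, z, 33, 6, 32, 30), (z, 26, m, 34, 14, 32, 34), (z, 26, m, 34, 28, 2, 34), (z, 4, s, 10, 14, 32, 30), (z, 4, s, 10, 28, 2, 30)}.
Selection A ≠ n: {(z, 26, m, 34, 14, 32, 34), (z, 26, m, 34, 28, 2, 34), (z, 4, s, 10, 14, 32, 30), (z, 4, s, 10, 28, 2, 30)}
π_{F, B} gives {(m, 14), (m, 28), (s, 14), (s, 28)}.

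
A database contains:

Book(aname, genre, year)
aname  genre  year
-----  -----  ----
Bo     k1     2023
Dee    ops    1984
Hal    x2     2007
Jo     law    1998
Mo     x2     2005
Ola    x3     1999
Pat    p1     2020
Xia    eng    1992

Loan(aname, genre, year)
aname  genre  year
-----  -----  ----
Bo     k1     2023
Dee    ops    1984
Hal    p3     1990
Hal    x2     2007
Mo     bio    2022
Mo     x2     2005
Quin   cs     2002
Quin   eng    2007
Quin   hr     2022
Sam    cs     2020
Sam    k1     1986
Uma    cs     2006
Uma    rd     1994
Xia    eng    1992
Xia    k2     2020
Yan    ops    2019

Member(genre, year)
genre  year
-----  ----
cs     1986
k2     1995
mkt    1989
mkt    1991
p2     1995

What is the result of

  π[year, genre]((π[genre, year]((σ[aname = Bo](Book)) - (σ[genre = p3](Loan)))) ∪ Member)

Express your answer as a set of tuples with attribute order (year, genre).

Filtering on aname = Bo leaves {(Bo, k1, 2023)}.
Filtering on genre = p3 leaves {(Hal, p3, 1990)}.
Difference: {(Bo, k1, 2023)} with {(Hal, p3, 1990)} → {(Bo, k1, 2023)}
π_{genre, year} gives {(k1, 2023)}.
Union: {(k1, 2023)} with {(cs, 1986), (k2, 1995), (mkt, 1989), (mkt, 1991), (p2, 1995)} → {(cs, 1986), (k1, 2023), (k2, 1995), (mkt, 1989), (mkt, 1991), (p2, 1995)}
π_{year, genre} gives {(1986, cs), (1989, mkt), (1991, mkt), (1995, k2), (1995, p2), (2023, k1)}.

{(1986, cs), (1989, mkt), (1991, mkt), (1995, k2), (1995, p2), (2023, k1)}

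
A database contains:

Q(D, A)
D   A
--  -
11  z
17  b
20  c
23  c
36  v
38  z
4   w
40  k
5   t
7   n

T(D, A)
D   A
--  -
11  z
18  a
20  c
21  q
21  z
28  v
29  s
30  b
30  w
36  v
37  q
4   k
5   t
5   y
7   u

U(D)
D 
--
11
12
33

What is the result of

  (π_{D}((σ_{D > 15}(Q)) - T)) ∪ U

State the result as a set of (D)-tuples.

Filtering on D > 15 leaves {(17, b), (20, c), (23, c), (36, v), (38, z), (40, k)}.
Difference: {(17, b), (20, c), (23, c), (36, v), (38, z), (40, k)} with {(11, z), (18, a), (20, c), (21, q), (21, z), (28, v), (29, s), (30, b), (30, w), (36, v), (37, q), (4, k), (5, t), (5, y), (7, u)} → {(17, b), (23, c), (38, z), (40, k)}
Projecting to D: {17, 23, 38, 40}
Union: {17, 23, 38, 40} with {11, 12, 33} → {11, 12, 17, 23, 33, 38, 40}

{11, 12, 17, 23, 33, 38, 40}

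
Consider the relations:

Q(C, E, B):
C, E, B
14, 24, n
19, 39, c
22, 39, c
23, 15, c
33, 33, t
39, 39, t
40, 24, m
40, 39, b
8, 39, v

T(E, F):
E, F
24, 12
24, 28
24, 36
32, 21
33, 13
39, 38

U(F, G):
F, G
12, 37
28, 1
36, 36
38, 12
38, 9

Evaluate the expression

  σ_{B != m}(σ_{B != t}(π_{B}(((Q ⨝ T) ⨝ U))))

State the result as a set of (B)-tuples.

{b, c, n, v}

Joining Q and T on E yields {(14, 24, n, 12), (14, 24, n, 28), (14, 24, n, 36), (19, 39, c, 38), (22, 39, c, 38), (33, 33, t, 13), (39, 39, t, 38), (40, 24, m, 12), (40, 24, m, 28), (40, 24, m, 36), (40, 39, b, 38), (8, 39, v, 38)}.
Joining (Q ⨝ T) and U on F yields {(14, 24, n, 12, 37), (14, 24, n, 28, 1), (14, 24, n, 36, 36), (19, 39, c, 38, 12), (19, 39, c, 38, 9), (22, 39, c, 38, 12), (22, 39, c, 38, 9), (39, 39, t, 38, 12), (39, 39, t, 38, 9), (40, 24, m, 12, 37), (40, 24, m, 28, 1), (40, 24, m, 36, 36), (40, 39, b, 38, 12), (40, 39, b, 38, 9), (8, 39, v, 38, 12), (8, 39, v, 38, 9)}.
π_{B} gives {b, c, m, n, t, v} (10 duplicate(s) eliminated).
Selection B != t: {b, c, m, n, v}
Selection B != m: {b, c, n, v}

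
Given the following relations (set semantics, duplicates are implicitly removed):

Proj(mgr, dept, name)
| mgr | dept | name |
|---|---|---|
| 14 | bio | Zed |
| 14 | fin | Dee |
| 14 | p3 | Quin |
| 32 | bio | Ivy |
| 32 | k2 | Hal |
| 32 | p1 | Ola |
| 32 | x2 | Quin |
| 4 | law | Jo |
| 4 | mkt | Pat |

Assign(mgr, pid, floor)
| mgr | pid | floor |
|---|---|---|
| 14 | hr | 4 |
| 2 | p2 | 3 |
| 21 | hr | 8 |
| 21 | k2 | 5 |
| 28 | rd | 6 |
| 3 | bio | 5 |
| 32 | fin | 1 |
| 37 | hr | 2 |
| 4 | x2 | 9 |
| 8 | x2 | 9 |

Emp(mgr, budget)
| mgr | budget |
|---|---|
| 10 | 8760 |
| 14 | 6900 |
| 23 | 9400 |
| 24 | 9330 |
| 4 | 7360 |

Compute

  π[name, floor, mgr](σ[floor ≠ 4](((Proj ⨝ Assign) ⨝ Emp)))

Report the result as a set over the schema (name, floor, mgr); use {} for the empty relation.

Natural join on mgr: {(14, bio, Zed, hr, 4), (14, fin, Dee, hr, 4), (14, p3, Quin, hr, 4), (32, bio, Ivy, fin, 1), (32, k2, Hal, fin, 1), (32, p1, Ola, fin, 1), (32, x2, Quin, fin, 1), (4, law, Jo, x2, 9), (4, mkt, Pat, x2, 9)}
Natural join on mgr: {(14, bio, Zed, hr, 4, 6900), (14, fin, Dee, hr, 4, 6900), (14, p3, Quin, hr, 4, 6900), (4, law, Jo, x2, 9, 7360), (4, mkt, Pat, x2, 9, 7360)}
Apply σ_{floor ≠ 4}; surviving tuples: {(4, law, Jo, x2, 9, 7360), (4, mkt, Pat, x2, 9, 7360)}
π_{name, floor, mgr} gives {(Jo, 9, 4), (Pat, 9, 4)}.

{(Jo, 9, 4), (Pat, 9, 4)}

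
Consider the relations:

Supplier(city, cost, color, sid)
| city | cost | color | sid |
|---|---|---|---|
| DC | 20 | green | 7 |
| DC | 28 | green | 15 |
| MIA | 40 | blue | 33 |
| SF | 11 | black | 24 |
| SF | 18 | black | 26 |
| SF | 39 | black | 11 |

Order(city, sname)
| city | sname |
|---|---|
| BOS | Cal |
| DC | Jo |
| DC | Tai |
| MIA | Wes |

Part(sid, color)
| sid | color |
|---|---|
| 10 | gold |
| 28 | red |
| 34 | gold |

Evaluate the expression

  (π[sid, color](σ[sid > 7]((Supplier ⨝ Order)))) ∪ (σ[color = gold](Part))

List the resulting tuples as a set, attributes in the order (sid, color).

{(10, gold), (15, green), (33, blue), (34, gold)}

Natural join on city: {(DC, 20, green, 7, Jo), (DC, 20, green, 7, Tai), (DC, 28, green, 15, Jo), (DC, 28, green, 15, Tai), (MIA, 40, blue, 33, Wes)}
Filtering on sid > 7 leaves {(DC, 28, green, 15, Jo), (DC, 28, green, 15, Tai), (MIA, 40, blue, 33, Wes)}.
π[sid, color]: project onto (sid, color) (1 duplicate(s) eliminated) → {(15, green), (33, blue)}
Filtering on color = gold leaves {(10, gold), (34, gold)}.
Taking the union: {(10, gold), (15, green), (33, blue), (34, gold)}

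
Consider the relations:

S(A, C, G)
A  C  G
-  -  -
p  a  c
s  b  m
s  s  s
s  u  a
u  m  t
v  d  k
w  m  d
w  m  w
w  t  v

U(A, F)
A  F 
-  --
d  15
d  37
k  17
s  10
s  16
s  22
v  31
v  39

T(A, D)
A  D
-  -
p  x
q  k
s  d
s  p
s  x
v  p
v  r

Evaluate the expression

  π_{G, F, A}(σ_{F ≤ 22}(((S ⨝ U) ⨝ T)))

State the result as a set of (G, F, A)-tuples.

{(a, 10, s), (a, 16, s), (a, 22, s), (m, 10, s), (m, 16, s), (m, 22, s), (s, 10, s), (s, 16, s), (s, 22, s)}

Joining S and U on A yields {(s, b, m, 10), (s, b, m, 16), (s, b, m, 22), (s, s, s, 10), (s, s, s, 16), (s, s, s, 22), (s, u, a, 10), (s, u, a, 16), (s, u, a, 22), (v, d, k, 31), (v, d, k, 39)}.
Joining (S ⨝ U) and T on A yields {(s, b, m, 10, d), (s, b, m, 10, p), (s, b, m, 10, x), (s, b, m, 16, d), (s, b, m, 16, p), (s, b, m, 16, x), (s, b, m, 22, d), (s, b, m, 22, p), (s, b, m, 22, x), (s, s, s, 10, d), (s, s, s, 10, p), (s, s, s, 10, x), (s, s, s, 16, d), (s, s, s, 16, p), (s, s, s, 16, x), (s, s, s, 22, d), (s, s, s, 22, p), (s, s, s, 22, x), (s, u, a, 10, d), (s, u, a, 10, p), (s, u, a, 10, x), (s, u, a, 16, d), (s, u, a, 16, p), (s, u, a, 16, x), (s, u, a, 22, d), (s, u, a, 22, p), (s, u, a, 22, x), (v, d, k, 31, p), (v, d, k, 31, r), (v, d, k, 39, p), (v, d, k, 39, r)}.
σ[F ≤ 22]: keep tuples satisfying F ≤ 22 → {(s, b, m, 10, d), (s, b, m, 10, p), (s, b, m, 10, x), (s, b, m, 16, d), (s, b, m, 16, p), (s, b, m, 16, x), (s, b, m, 22, d), (s, b, m, 22, p), (s, b, m, 22, x), (s, s, s, 10, d), (s, s, s, 10, p), (s, s, s, 10, x), (s, s, s, 16, d), (s, s, s, 16, p), (s, s, s, 16, x), (s, s, s, 22, d), (s, s, s, 22, p), (s, s, s, 22, x), (s, u, a, 10, d), (s, u, a, 10, p), (s, u, a, 10, x), (s, u, a, 16, d), (s, u, a, 16, p), (s, u, a, 16, x), (s, u, a, 22, d), (s, u, a, 22, p), (s, u, a, 22, x)}
π[G, F, A]: project onto (G, F, A) (18 duplicate(s) eliminated) → {(a, 10, s), (a, 16, s), (a, 22, s), (m, 10, s), (m, 16, s), (m, 22, s), (s, 10, s), (s, 16, s), (s, 22, s)}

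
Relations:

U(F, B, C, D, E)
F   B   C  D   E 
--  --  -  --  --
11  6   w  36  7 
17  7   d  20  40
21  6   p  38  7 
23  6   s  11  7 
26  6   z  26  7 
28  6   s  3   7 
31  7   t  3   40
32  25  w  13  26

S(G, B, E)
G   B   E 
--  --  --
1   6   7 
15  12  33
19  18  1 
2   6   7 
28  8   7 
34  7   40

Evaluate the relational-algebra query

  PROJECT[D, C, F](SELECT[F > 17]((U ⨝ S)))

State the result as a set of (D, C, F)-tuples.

Natural join on B, E: {(11, 6, w, 36, 7, 1), (11, 6, w, 36, 7, 2), (17, 7, d, 20, 40, 34), (21, 6, p, 38, 7, 1), (21, 6, p, 38, 7, 2), (23, 6, s, 11, 7, 1), (23, 6, s, 11, 7, 2), (26, 6, z, 26, 7, 1), (26, 6, z, 26, 7, 2), (28, 6, s, 3, 7, 1), (28, 6, s, 3, 7, 2), (31, 7, t, 3, 40, 34)}
σ[F > 17]: keep tuples satisfying F > 17 → {(21, 6, p, 38, 7, 1), (21, 6, p, 38, 7, 2), (23, 6, s, 11, 7, 1), (23, 6, s, 11, 7, 2), (26, 6, z, 26, 7, 1), (26, 6, z, 26, 7, 2), (28, 6, s, 3, 7, 1), (28, 6, s, 3, 7, 2), (31, 7, t, 3, 40, 34)}
Keep only column(s) D, C, F (4 duplicate(s) eliminated): {(11, s, 23), (26, z, 26), (3, s, 28), (3, t, 31), (38, p, 21)}

{(11, s, 23), (26, z, 26), (3, s, 28), (3, t, 31), (38, p, 21)}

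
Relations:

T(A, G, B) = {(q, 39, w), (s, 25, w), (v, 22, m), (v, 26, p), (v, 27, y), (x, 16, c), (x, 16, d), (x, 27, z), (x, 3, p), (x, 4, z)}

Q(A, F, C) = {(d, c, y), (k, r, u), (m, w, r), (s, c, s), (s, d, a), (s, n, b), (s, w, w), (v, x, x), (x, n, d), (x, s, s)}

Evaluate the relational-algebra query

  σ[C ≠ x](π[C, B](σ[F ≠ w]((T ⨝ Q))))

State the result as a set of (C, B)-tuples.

{(a, w), (b, w), (d, c), (d, d), (d, p), (d, z), (s, c), (s, d), (s, p), (s, w), (s, z)}

Natural join on A: {(s, 25, w, c, s), (s, 25, w, d, a), (s, 25, w, n, b), (s, 25, w, w, w), (v, 22, m, x, x), (v, 26, p, x, x), (v, 27, y, x, x), (x, 16, c, n, d), (x, 16, c, s, s), (x, 16, d, n, d), (x, 16, d, s, s), (x, 27, z, n, d), (x, 27, z, s, s), (x, 3, p, n, d), (x, 3, p, s, s), (x, 4, z, n, d), (x, 4, z, s, s)}
σ[F ≠ w]: keep tuples satisfying F ≠ w → {(s, 25, w, c, s), (s, 25, w, d, a), (s, 25, w, n, b), (v, 22, m, x, x), (v, 26, p, x, x), (v, 27, y, x, x), (x, 16, c, n, d), (x, 16, c, s, s), (x, 16, d, n, d), (x, 16, d, s, s), (x, 27, z, n, d), (x, 27, z, s, s), (x, 3, p, n, d), (x, 3, p, s, s), (x, 4, z, n, d), (x, 4, z, s, s)}
π_{C, B} gives {(a, w), (b, w), (d, c), (d, d), (d, p), (d, z), (s, c), (s, d), (s, p), (s, w), (s, z), (x, m), (x, p), (x, y)} (2 duplicate(s) eliminated).
σ[C ≠ x]: keep tuples satisfying C ≠ x → {(a, w), (b, w), (d, c), (d, d), (d, p), (d, z), (s, c), (s, d), (s, p), (s, w), (s, z)}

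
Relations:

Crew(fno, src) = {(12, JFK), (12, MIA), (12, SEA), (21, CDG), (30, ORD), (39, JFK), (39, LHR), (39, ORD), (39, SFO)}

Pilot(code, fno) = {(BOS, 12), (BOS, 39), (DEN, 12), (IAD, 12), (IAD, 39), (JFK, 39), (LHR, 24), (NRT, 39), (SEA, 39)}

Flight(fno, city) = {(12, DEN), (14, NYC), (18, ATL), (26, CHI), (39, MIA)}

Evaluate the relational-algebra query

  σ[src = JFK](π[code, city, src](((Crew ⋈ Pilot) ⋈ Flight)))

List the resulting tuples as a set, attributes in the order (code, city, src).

Natural join on fno: {(12, JFK, BOS), (12, JFK, DEN), (12, JFK, IAD), (12, MIA, BOS), (12, MIA, DEN), (12, MIA, IAD), (12, SEA, BOS), (12, SEA, DEN), (12, SEA, IAD), (39, JFK, BOS), (39, JFK, IAD), (39, JFK, JFK), (39, JFK, NRT), (39, JFK, SEA), (39, LHR, BOS), (39, LHR, IAD), (39, LHR, JFK), (39, LHR, NRT), (39, LHR, SEA), (39, ORD, BOS), (39, ORD, IAD), (39, ORD, JFK), (39, ORD, NRT), (39, ORD, SEA), (39, SFO, BOS), (39, SFO, IAD), (39, SFO, JFK), (39, SFO, NRT), (39, SFO, SEA)}
Natural join on fno: {(12, JFK, BOS, DEN), (12, JFK, DEN, DEN), (12, JFK, IAD, DEN), (12, MIA, BOS, DEN), (12, MIA, DEN, DEN), (12, MIA, IAD, DEN), (12, SEA, BOS, DEN), (12, SEA, DEN, DEN), (12, SEA, IAD, DEN), (39, JFK, BOS, MIA), (39, JFK, IAD, MIA), (39, JFK, JFK, MIA), (39, JFK, NRT, MIA), (39, JFK, SEA, MIA), (39, LHR, BOS, MIA), (39, LHR, IAD, MIA), (39, LHR, JFK, MIA), (39, LHR, NRT, MIA), (39, LHR, SEA, MIA), (39, ORD, BOS, MIA), (39, ORD, IAD, MIA), (39, ORD, JFK, MIA), (39, ORD, NRT, MIA), (39, ORD, SEA, MIA), (39, SFO, BOS, MIA), (39, SFO, IAD, MIA), (39, SFO, JFK, MIA), (39, SFO, NRT, MIA), (39, SFO, SEA, MIA)}
Projecting to code, city, src: {(BOS, DEN, JFK), (BOS, DEN, MIA), (BOS, DEN, SEA), (BOS, MIA, JFK), (BOS, MIA, LHR), (BOS, MIA, ORD), (BOS, MIA, SFO), (DEN, DEN, JFK), (DEN, DEN, MIA), (DEN, DEN, SEA), (IAD, DEN, JFK), (IAD, DEN, MIA), (IAD, DEN, SEA), (IAD, MIA, JFK), (IAD, MIA, LHR), (IAD, MIA, ORD), (IAD, MIA, SFO), (JFK, MIA, JFK), (JFK, MIA, LHR), (JFK, MIA, ORD), (JFK, MIA, SFO), (NRT, MIA, JFK), (NRT, MIA, LHR), (NRT, MIA, ORD), (NRT, MIA, SFO), (SEA, MIA, JFK), (SEA, MIA, LHR), (SEA, MIA, ORD), (SEA, MIA, SFO)}
σ[src = JFK]: keep tuples satisfying src = JFK → {(BOS, DEN, JFK), (BOS, MIA, JFK), (DEN, DEN, JFK), (IAD, DEN, JFK), (IAD, MIA, JFK), (JFK, MIA, JFK), (NRT, MIA, JFK), (SEA, MIA, JFK)}

{(BOS, DEN, JFK), (BOS, MIA, JFK), (DEN, DEN, JFK), (IAD, DEN, JFK), (IAD, MIA, JFK), (JFK, MIA, JFK), (NRT, MIA, JFK), (SEA, MIA, JFK)}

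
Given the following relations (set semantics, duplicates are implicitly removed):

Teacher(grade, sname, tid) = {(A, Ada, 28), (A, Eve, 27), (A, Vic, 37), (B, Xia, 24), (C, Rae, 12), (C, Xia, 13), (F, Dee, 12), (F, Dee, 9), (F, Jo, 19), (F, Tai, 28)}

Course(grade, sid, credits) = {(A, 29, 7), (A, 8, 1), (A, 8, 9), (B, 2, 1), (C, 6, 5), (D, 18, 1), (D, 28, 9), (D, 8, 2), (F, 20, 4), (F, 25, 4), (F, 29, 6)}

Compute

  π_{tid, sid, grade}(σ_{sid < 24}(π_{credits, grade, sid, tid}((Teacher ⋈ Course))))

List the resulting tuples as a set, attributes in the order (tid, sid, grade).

{(12, 20, F), (12, 6, C), (13, 6, C), (19, 20, F), (24, 2, B), (27, 8, A), (28, 20, F), (28, 8, A), (37, 8, A), (9, 20, F)}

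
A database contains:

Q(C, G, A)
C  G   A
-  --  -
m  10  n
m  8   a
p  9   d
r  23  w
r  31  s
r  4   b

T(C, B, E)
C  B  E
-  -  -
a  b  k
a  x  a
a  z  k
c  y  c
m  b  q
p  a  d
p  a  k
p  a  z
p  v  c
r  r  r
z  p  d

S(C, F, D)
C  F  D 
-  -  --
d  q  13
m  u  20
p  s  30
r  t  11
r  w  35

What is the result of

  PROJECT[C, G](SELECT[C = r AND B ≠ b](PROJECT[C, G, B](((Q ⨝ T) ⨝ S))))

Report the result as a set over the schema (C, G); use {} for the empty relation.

{(r, 23), (r, 31), (r, 4)}

Q ⋈ T (natural join on C): {(m, 10, n, b, q), (m, 8, a, b, q), (p, 9, d, a, d), (p, 9, d, a, k), (p, 9, d, a, z), (p, 9, d, v, c), (r, 23, w, r, r), (r, 31, s, r, r), (r, 4, b, r, r)}
(Q ⨝ T) ⋈ S (natural join on C): {(m, 10, n, b, q, u, 20), (m, 8, a, b, q, u, 20), (p, 9, d, a, d, s, 30), (p, 9, d, a, k, s, 30), (p, 9, d, a, z, s, 30), (p, 9, d, v, c, s, 30), (r, 23, w, r, r, t, 11), (r, 23, w, r, r, w, 35), (r, 31, s, r, r, t, 11), (r, 31, s, r, r, w, 35), (r, 4, b, r, r, t, 11), (r, 4, b, r, r, w, 35)}
π_{C, G, B} gives {(m, 10, b), (m, 8, b), (p, 9, a), (p, 9, v), (r, 23, r), (r, 31, r), (r, 4, r)} (5 duplicate(s) eliminated).
Selection C = r AND B ≠ b: {(r, 23, r), (r, 31, r), (r, 4, r)}
π_{C, G} gives {(r, 23), (r, 31), (r, 4)}.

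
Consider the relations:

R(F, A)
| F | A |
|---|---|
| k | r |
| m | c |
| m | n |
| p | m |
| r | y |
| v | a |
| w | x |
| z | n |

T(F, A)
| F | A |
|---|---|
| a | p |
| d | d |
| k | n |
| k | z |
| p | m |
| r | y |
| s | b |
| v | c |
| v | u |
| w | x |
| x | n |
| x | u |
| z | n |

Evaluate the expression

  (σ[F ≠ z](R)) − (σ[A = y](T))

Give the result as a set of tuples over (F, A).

{(k, r), (m, c), (m, n), (p, m), (v, a), (w, x)}

Filtering on F ≠ z leaves {(k, r), (m, c), (m, n), (p, m), (r, y), (v, a), (w, x)}.
Filtering on A = y leaves {(r, y)}.
Taking the difference: {(k, r), (m, c), (m, n), (p, m), (v, a), (w, x)}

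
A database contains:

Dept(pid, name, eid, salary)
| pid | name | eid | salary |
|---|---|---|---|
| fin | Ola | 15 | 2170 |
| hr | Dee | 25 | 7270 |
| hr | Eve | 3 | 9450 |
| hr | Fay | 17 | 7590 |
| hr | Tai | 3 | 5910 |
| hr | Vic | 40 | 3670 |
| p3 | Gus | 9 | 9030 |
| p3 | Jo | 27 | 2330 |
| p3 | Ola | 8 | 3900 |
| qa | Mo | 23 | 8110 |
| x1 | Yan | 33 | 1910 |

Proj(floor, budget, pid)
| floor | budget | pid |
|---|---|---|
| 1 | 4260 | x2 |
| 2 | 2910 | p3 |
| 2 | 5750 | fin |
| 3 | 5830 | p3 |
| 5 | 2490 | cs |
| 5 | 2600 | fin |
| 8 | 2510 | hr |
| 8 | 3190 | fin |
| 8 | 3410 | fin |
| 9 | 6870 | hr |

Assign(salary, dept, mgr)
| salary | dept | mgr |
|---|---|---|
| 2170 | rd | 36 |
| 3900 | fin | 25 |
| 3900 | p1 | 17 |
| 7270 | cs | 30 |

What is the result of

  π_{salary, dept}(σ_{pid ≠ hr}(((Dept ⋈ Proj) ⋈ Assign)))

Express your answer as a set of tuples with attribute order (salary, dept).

Joining Dept and Proj on pid yields {(fin, Ola, 15, 2170, 2, 5750), (fin, Ola, 15, 2170, 5, 2600), (fin, Ola, 15, 2170, 8, 3190), (fin, Ola, 15, 2170, 8, 3410), (hr, Dee, 25, 7270, 8, 2510), (hr, Dee, 25, 7270, 9, 6870), (hr, Eve, 3, 9450, 8, 2510), (hr, Eve, 3, 9450, 9, 6870), (hr, Fay, 17, 7590, 8, 2510), (hr, Fay, 17, 7590, 9, 6870), (hr, Tai, 3, 5910, 8, 2510), (hr, Tai, 3, 5910, 9, 6870), (hr, Vic, 40, 3670, 8, 2510), (hr, Vic, 40, 3670, 9, 6870), (p3, Gus, 9, 9030, 2, 2910), (p3, Gus, 9, 9030, 3, 5830), (p3, Jo, 27, 2330, 2, 2910), (p3, Jo, 27, 2330, 3, 5830), (p3, Ola, 8, 3900, 2, 2910), (p3, Ola, 8, 3900, 3, 5830)}.
Joining (Dept ⋈ Proj) and Assign on salary yields {(fin, Ola, 15, 2170, 2, 5750, rd, 36), (fin, Ola, 15, 2170, 5, 2600, rd, 36), (fin, Ola, 15, 2170, 8, 3190, rd, 36), (fin, Ola, 15, 2170, 8, 3410, rd, 36), (hr, Dee, 25, 7270, 8, 2510, cs, 30), (hr, Dee, 25, 7270, 9, 6870, cs, 30), (p3, Ola, 8, 3900, 2, 2910, fin, 25), (p3, Ola, 8, 3900, 2, 2910, p1, 17), (p3, Ola, 8, 3900, 3, 5830, fin, 25), (p3, Ola, 8, 3900, 3, 5830, p1, 17)}.
Apply σ_{pid ≠ hr}; surviving tuples: {(fin, Ola, 15, 2170, 2, 5750, rd, 36), (fin, Ola, 15, 2170, 5, 2600, rd, 36), (fin, Ola, 15, 2170, 8, 3190, rd, 36), (fin, Ola, 15, 2170, 8, 3410, rd, 36), (p3, Ola, 8, 3900, 2, 2910, fin, 25), (p3, Ola, 8, 3900, 2, 2910, p1, 17), (p3, Ola, 8, 3900, 3, 5830, fin, 25), (p3, Ola, 8, 3900, 3, 5830, p1, 17)}
π[salary, dept]: project onto (salary, dept) (5 duplicate(s) eliminated) → {(2170, rd), (3900, fin), (3900, p1)}

{(2170, rd), (3900, fin), (3900, p1)}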